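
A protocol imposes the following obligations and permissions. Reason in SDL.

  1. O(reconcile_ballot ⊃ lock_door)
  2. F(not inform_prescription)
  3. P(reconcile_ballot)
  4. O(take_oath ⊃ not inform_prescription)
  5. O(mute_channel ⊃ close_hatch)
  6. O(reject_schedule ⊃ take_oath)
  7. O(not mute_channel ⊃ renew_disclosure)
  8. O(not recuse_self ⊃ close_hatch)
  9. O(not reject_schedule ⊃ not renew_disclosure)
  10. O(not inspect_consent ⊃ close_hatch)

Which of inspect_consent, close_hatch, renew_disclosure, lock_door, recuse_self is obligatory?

close_hatch

Premise 2, F(not inform_prescription), is equivalent to O(inform_prescription).
Premise 4 is O(take_oath ⊃ not inform_prescription); contrapositively O(inform_prescription ⊃ not take_oath). Since O(inform_prescription) holds, K gives O(not take_oath).
Premise 6, O(reject_schedule ⊃ take_oath), contraposes to O(not take_oath ⊃ not reject_schedule); with O(not take_oath) we get O(not reject_schedule).
Applying K to premise 9 (O(not reject_schedule ⊃ not renew_disclosure)) and O(not reject_schedule) yields O(not renew_disclosure).
Premise 7 is O(not mute_channel ⊃ renew_disclosure); contrapositively O(not renew_disclosure ⊃ mute_channel). Since O(not renew_disclosure) holds, K gives O(mute_channel).
Premise 5 is O(mute_channel ⊃ close_hatch); since O(mute_channel), deontic closure gives O(close_hatch).
So O(close_hatch) holds — close_hatch is obligatory. None of the other listed options is made obligatory by any chain of premises.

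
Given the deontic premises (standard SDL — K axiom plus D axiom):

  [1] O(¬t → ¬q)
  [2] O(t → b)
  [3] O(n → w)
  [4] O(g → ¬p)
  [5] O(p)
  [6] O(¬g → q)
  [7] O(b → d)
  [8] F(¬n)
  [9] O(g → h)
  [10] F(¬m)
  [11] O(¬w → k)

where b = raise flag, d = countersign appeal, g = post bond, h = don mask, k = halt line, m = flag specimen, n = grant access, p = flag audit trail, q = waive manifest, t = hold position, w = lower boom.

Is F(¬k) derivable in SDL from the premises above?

Premise 11 is O(¬w → k), but O(¬w) is not derivable from the premises, so it does not yield O(k).
No other premise forces O(k). An ideal world satisfying every premise can still have ¬k true, so F(¬k) is not derivable.

No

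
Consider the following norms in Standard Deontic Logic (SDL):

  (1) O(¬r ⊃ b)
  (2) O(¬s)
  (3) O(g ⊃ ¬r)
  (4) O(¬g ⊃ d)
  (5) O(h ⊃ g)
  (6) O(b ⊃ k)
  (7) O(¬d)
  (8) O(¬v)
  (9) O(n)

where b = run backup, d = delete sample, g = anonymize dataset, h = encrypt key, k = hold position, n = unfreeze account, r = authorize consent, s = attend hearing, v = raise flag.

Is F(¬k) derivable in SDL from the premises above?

Premise 7 gives O(¬d).
Premise 4 is O(¬g ⊃ d); contrapositively O(¬d ⊃ g). Since O(¬d) holds, K gives O(g).
Applying K to premise 3 (O(g ⊃ ¬r)) and O(g) yields O(¬r).
With premise 1, O(¬r ⊃ b), the K-axiom yields O(b).
Premise 6 is O(b ⊃ k); since O(b), deontic closure gives O(k).
Premises 2, 5, 8, 9 do not contribute to this derivation.
So O(k) holds, i.e. F(¬k). The claim follows.

Yes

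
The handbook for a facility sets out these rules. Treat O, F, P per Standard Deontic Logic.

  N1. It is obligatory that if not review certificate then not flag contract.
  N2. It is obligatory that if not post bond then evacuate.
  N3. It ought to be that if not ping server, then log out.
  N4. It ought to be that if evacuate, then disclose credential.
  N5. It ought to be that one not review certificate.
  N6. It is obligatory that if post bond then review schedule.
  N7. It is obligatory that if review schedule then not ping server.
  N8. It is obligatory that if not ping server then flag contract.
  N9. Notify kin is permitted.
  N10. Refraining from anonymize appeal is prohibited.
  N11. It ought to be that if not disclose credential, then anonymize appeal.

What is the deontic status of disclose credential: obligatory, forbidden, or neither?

Obligatory

From premise 5 we have O(¬review_certificate).
With premise 1, O(¬review_certificate → ¬flag_contract), the K-axiom yields O(¬flag_contract).
Premise 8 is O(¬ping_server → flag_contract); contrapositively O(¬flag_contract → ping_server). Since O(¬flag_contract) holds, K gives O(ping_server).
Premise 7 is O(review_schedule → ¬ping_server); contrapositively O(ping_server → ¬review_schedule). Since O(ping_server) holds, K gives O(¬review_schedule).
Premise 6, O(post_bond → review_schedule), contraposes to O(¬review_schedule → ¬post_bond); with O(¬review_schedule) we get O(¬post_bond).
Premise 2 is O(¬post_bond → evacuate); since O(¬post_bond), deontic closure gives O(evacuate).
Applying K to premise 4 (O(evacuate → disclose_credential)) and O(evacuate) yields O(disclose_credential).
Premises 3, 9, 10, 11 do not contribute to this derivation.
Hence disclose_credential is obligatory.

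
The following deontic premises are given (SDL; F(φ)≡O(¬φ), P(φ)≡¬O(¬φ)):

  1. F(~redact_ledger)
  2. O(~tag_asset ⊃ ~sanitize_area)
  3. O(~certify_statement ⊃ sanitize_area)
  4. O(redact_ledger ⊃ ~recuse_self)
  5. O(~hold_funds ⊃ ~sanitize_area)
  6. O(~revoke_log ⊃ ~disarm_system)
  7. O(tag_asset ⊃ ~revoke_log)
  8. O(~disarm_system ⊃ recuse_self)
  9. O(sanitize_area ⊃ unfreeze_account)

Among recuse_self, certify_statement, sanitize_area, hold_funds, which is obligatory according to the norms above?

Premise 1 is F(~redact_ledger), i.e. O(redact_ledger).
Premise 4 is O(redact_ledger ⊃ ~recuse_self); since O(redact_ledger), deontic closure gives O(~recuse_self).
The contrapositive of premise 8 (O(~disarm_system ⊃ recuse_self)) is O(~recuse_self ⊃ disarm_system), and O(~recuse_self) is already established, so O(disarm_system).
Premise 6, O(~revoke_log ⊃ ~disarm_system), contraposes to O(disarm_system ⊃ revoke_log); with O(disarm_system) we get O(revoke_log).
Premise 7 is O(tag_asset ⊃ ~revoke_log); contrapositively O(revoke_log ⊃ ~tag_asset). Since O(revoke_log) holds, K gives O(~tag_asset).
Applying K to premise 2 (O(~tag_asset ⊃ ~sanitize_area)) and O(~tag_asset) yields O(~sanitize_area).
Premise 3 is O(~certify_statement ⊃ sanitize_area); contrapositively O(~sanitize_area ⊃ certify_statement). Since O(~sanitize_area) holds, K gives O(certify_statement).
So O(certify_statement) holds — certify_statement is obligatory. None of the other listed options is made obligatory by any chain of premises.

certify_statement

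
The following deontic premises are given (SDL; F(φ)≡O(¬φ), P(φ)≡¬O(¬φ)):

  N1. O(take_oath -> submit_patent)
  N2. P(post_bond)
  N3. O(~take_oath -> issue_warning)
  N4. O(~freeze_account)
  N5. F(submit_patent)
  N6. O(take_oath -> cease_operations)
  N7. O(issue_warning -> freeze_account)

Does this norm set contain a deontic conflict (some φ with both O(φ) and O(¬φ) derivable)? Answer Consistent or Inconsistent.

Premise 5 is F(submit_patent), i.e. O(~submit_patent).
The contrapositive of premise 1 (O(take_oath -> submit_patent)) is O(~submit_patent -> ~take_oath), and O(~submit_patent) is already established, so O(~take_oath).
From O(~take_oath) and premise 3, O(~take_oath -> issue_warning), we obtain O(issue_warning).
Applying K to premise 7 (O(issue_warning -> freeze_account)) and O(issue_warning) yields O(freeze_account).
Yet premise 4 states O(~freeze_account).
We now have both O(freeze_account) and O(~freeze_account) — freeze_account is simultaneously obligatory and forbidden, violating the D-axiom.

Inconsistent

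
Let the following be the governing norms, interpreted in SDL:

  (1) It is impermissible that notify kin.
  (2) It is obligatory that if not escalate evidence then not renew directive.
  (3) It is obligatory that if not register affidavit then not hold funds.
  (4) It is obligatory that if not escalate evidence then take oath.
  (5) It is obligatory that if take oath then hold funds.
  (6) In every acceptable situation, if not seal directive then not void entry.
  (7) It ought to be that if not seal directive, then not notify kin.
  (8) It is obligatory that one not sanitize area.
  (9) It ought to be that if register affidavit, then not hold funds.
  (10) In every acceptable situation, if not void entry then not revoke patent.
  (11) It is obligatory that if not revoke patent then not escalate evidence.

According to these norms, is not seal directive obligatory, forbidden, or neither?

Premises 9 and 3 cover both cases: O(register_affidavit → ¬hold_funds) and O(¬register_affidavit → ¬hold_funds). Since register_affidavit ∨ ¬register_affidavit is a tautology, O(¬hold_funds) follows.
Premise 5, O(take_oath → hold_funds), contraposes to O(¬hold_funds → ¬take_oath); with O(¬hold_funds) we get O(¬take_oath).
The contrapositive of premise 4 (O(¬escalate_evidence → take_oath)) is O(¬take_oath → escalate_evidence), and O(¬take_oath) is already established, so O(escalate_evidence).
The contrapositive of premise 11 (O(¬revoke_patent → ¬escalate_evidence)) is O(escalate_evidence → revoke_patent), and O(escalate_evidence) is already established, so O(revoke_patent).
Premise 10 is O(¬void_entry → ¬revoke_patent); contrapositively O(revoke_patent → void_entry). Since O(revoke_patent) holds, K gives O(void_entry).
Premise 6 is O(¬seal_directive → ¬void_entry); contrapositively O(void_entry → seal_directive). Since O(void_entry) holds, K gives O(seal_directive).
Premises 1, 2, 7, 8 do not contribute to this derivation.
Thus O(seal_directive), which is F(¬seal_directive): ¬seal_directive is forbidden.

Forbidden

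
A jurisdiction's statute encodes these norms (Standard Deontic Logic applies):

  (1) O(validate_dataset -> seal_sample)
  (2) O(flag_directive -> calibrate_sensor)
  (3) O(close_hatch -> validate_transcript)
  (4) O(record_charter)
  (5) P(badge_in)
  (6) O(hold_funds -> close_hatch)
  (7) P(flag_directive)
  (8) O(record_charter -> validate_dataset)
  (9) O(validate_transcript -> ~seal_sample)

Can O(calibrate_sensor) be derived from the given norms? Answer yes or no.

Premise 2 is O(flag_directive -> calibrate_sensor), but O(flag_directive) is not derivable from the premises (the permission P(flag_directive) asserts only ~O(~flag_directive), not O(flag_directive)), so it does not yield O(calibrate_sensor).
No other premise forces O(calibrate_sensor). An ideal world satisfying every premise can still have calibrate_sensor false, so O(calibrate_sensor) is not derivable.

No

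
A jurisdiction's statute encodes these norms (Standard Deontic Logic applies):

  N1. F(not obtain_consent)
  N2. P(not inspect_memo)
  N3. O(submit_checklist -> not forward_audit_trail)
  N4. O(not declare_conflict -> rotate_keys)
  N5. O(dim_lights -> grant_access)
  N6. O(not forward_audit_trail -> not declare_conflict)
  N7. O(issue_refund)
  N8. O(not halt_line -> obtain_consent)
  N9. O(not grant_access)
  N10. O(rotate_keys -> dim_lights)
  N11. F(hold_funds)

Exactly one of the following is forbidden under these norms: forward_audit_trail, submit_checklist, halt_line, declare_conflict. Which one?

From premise 9 we have O(not grant_access).
Premise 5 is O(dim_lights -> grant_access); contrapositively O(not grant_access -> not dim_lights). Since O(not grant_access) holds, K gives O(not dim_lights).
Premise 10 is O(rotate_keys -> dim_lights); contrapositively O(not dim_lights -> not rotate_keys). Since O(not dim_lights) holds, K gives O(not rotate_keys).
Premise 4, O(not declare_conflict -> rotate_keys), contraposes to O(not rotate_keys -> declare_conflict); with O(not rotate_keys) we get O(declare_conflict).
Premise 6 is O(not forward_audit_trail -> not declare_conflict); contrapositively O(declare_conflict -> forward_audit_trail). Since O(declare_conflict) holds, K gives O(forward_audit_trail).
Premise 3, O(submit_checklist -> not forward_audit_trail), contraposes to O(forward_audit_trail -> not submit_checklist); with O(forward_audit_trail) we get O(not submit_checklist).
So O(not submit_checklist) holds, i.e. submit_checklist is forbidden. None of the other listed options is forbidden under the premises.

submit_checklist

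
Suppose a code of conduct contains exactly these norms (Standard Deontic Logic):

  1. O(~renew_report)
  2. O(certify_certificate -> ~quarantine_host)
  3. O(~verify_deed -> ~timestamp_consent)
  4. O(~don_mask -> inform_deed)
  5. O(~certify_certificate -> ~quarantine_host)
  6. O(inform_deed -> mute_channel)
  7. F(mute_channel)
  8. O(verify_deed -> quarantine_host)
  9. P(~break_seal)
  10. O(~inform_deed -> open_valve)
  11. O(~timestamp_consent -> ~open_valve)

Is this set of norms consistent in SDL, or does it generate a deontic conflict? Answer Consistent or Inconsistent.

Premises 5 and 2 are O(~certify_certificate -> ~quarantine_host) and O(certify_certificate -> ~quarantine_host); every ideal world satisfies ~certify_certificate or certify_certificate, so in either case ~quarantine_host holds — hence O(~quarantine_host).
The contrapositive of premise 8 (O(verify_deed -> quarantine_host)) is O(~quarantine_host -> ~verify_deed), and O(~quarantine_host) is already established, so O(~verify_deed).
With premise 3, O(~verify_deed -> ~timestamp_consent), the K-axiom yields O(~timestamp_consent).
With premise 11, O(~timestamp_consent -> ~open_valve), the K-axiom yields O(~open_valve).
The contrapositive of premise 10 (O(~inform_deed -> open_valve)) is O(~open_valve -> inform_deed), and O(~open_valve) is already established, so O(inform_deed).
With premise 6, O(inform_deed -> mute_channel), the K-axiom yields O(mute_channel).
Yet premise 7 is F(mute_channel), i.e. O(~mute_channel).
We now have both O(mute_channel) and O(~mute_channel) — mute_channel is simultaneously obligatory and forbidden, violating the D-axiom.

Inconsistent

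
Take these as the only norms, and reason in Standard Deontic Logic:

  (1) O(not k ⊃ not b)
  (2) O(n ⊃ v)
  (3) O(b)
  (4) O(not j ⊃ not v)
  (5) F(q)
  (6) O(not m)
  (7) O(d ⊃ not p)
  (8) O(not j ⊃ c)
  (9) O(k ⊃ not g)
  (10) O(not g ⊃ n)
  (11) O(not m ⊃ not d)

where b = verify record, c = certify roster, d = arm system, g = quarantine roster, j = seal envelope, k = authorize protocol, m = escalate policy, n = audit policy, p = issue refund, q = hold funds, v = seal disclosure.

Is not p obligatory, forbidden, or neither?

Premise 7 is O(d ⊃ not p), but O(d) is not derivable from the premises, so it does not yield O(not p).
No premise or chain of K-axiom applications forces O(not p), and none forces O(p). So not p is neither obligatory nor forbidden under these norms.

Neither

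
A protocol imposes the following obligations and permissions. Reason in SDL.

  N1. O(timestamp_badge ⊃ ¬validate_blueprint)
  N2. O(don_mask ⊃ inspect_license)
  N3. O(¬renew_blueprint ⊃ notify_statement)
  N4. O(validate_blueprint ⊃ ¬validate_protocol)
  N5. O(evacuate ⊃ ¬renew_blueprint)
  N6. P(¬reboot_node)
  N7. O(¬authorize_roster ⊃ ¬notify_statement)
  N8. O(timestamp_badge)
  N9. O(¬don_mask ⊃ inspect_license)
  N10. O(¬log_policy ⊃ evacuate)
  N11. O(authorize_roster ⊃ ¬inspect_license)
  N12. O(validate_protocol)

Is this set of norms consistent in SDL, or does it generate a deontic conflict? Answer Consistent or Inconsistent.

Premise 4 is O(validate_blueprint ⊃ ¬validate_protocol), but O(validate_blueprint) is not derivable from the premises, so it does not yield O(¬validate_protocol).
So O(¬validate_protocol) is not derivable, and the apparent clash with O(validate_protocol) does not arise.
A world satisfying every obligation exists (e.g. authorize_roster=false, don_mask=false, evacuate=false, inspect_license=true, log_policy=true, notify_statement=false, reboot_node=false, renew_blueprint=true, timestamp_badge=true, validate_blueprint=false, validate_protocol=true); no atom is both obligatory and forbidden, so the set is consistent.

Consistent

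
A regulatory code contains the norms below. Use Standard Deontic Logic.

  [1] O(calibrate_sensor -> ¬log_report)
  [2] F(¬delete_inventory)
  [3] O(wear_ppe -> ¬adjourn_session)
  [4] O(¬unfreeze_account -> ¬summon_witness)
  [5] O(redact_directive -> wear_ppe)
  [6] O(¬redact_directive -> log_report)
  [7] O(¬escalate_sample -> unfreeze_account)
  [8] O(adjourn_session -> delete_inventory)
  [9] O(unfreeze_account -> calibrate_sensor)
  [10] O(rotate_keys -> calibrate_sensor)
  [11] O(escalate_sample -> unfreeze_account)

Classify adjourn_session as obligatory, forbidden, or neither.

Forbidden

By case analysis on escalate_sample: premise 11 gives O(escalate_sample -> unfreeze_account) and premise 7 gives O(¬escalate_sample -> unfreeze_account), so O(unfreeze_account) either way.
Premise 9 is O(unfreeze_account -> calibrate_sensor); since O(unfreeze_account), deontic closure gives O(calibrate_sensor).
Applying K to premise 1 (O(calibrate_sensor -> ¬log_report)) and O(calibrate_sensor) yields O(¬log_report).
Premise 6 is O(¬redact_directive -> log_report); contrapositively O(¬log_report -> redact_directive). Since O(¬log_report) holds, K gives O(redact_directive).
Applying K to premise 5 (O(redact_directive -> wear_ppe)) and O(redact_directive) yields O(wear_ppe).
Applying K to premise 3 (O(wear_ppe -> ¬adjourn_session)) and O(wear_ppe) yields O(¬adjourn_session).
Premises 2, 4, 8, 10 do not contribute to this derivation.
Thus O(¬adjourn_session), which is F(adjourn_session): adjourn_session is forbidden.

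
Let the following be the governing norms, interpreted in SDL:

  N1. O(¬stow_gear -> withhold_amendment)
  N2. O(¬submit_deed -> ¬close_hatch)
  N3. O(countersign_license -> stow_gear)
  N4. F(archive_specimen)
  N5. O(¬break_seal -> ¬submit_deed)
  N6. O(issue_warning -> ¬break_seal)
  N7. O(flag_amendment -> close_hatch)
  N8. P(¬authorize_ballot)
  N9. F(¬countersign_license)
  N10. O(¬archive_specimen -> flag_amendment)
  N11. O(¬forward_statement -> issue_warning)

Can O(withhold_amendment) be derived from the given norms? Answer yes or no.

No

Premise 1 is O(¬stow_gear -> withhold_amendment), but O(¬stow_gear) is not derivable from the premises, so it does not yield O(withhold_amendment).
No other premise forces O(withhold_amendment). An ideal world satisfying every premise can still have withhold_amendment false, so O(withhold_amendment) is not derivable.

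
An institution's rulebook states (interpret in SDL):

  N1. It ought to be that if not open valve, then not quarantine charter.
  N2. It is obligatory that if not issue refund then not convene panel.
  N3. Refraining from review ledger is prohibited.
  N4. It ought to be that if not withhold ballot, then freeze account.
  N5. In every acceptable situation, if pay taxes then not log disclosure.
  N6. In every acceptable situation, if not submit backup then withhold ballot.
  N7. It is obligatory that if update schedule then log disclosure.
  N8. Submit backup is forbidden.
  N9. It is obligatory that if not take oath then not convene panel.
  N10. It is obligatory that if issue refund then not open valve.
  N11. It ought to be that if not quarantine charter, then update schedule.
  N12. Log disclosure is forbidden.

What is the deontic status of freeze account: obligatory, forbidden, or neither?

Neither

Premise 4 is O(¬withhold_ballot → freeze_account), but O(¬withhold_ballot) is not derivable from the premises, so it does not yield O(freeze_account).
No premise or chain of K-axiom applications forces O(freeze_account), and none forces O(¬freeze_account). So freeze_account is neither obligatory nor forbidden under these norms.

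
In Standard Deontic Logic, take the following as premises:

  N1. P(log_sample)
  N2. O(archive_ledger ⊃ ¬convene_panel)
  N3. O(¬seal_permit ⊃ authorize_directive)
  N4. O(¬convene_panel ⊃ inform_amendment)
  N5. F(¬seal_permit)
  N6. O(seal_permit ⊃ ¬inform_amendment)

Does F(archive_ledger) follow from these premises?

Yes

Premise 5, F(¬seal_permit), is equivalent to O(seal_permit).
From O(seal_permit) and premise 6, O(seal_permit ⊃ ¬inform_amendment), we obtain O(¬inform_amendment).
Premise 4, O(¬convene_panel ⊃ inform_amendment), contraposes to O(¬inform_amendment ⊃ convene_panel); with O(¬inform_amendment) we get O(convene_panel).
The contrapositive of premise 2 (O(archive_ledger ⊃ ¬convene_panel)) is O(convene_panel ⊃ ¬archive_ledger), and O(convene_panel) is already established, so O(¬archive_ledger).
Premises 1, 3 do not contribute to this derivation.
So O(¬archive_ledger) holds, i.e. F(archive_ledger). The claim follows.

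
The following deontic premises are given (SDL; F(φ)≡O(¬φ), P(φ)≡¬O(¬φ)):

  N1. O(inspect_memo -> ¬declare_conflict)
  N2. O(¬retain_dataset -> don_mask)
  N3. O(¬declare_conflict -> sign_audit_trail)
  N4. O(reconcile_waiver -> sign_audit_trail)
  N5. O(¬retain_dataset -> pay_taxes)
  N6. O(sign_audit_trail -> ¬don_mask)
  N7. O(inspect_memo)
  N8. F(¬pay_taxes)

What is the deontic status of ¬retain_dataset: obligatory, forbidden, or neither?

Forbidden

Premise 7 gives O(inspect_memo).
With premise 1, O(inspect_memo -> ¬declare_conflict), the K-axiom yields O(¬declare_conflict).
With premise 3, O(¬declare_conflict -> sign_audit_trail), the K-axiom yields O(sign_audit_trail).
From O(sign_audit_trail) and premise 6, O(sign_audit_trail -> ¬don_mask), we obtain O(¬don_mask).
Premise 2 is O(¬retain_dataset -> don_mask); contrapositively O(¬don_mask -> retain_dataset). Since O(¬don_mask) holds, K gives O(retain_dataset).
Premises 4, 5, 8 do not contribute to this derivation.
Thus O(retain_dataset), which is F(¬retain_dataset): ¬retain_dataset is forbidden.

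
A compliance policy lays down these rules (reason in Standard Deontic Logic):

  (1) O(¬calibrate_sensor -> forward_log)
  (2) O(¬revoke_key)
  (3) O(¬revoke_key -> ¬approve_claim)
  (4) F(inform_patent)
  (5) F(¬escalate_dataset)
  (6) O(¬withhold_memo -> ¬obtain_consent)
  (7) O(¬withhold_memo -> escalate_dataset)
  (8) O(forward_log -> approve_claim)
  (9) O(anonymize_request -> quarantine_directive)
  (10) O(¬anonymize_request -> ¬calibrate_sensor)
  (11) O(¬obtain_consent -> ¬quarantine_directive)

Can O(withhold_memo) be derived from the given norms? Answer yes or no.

Yes

From premise 2 we have O(¬revoke_key).
Applying K to premise 3 (O(¬revoke_key -> ¬approve_claim)) and O(¬revoke_key) yields O(¬approve_claim).
The contrapositive of premise 8 (O(forward_log -> approve_claim)) is O(¬approve_claim -> ¬forward_log), and O(¬approve_claim) is already established, so O(¬forward_log).
The contrapositive of premise 1 (O(¬calibrate_sensor -> forward_log)) is O(¬forward_log -> calibrate_sensor), and O(¬forward_log) is already established, so O(calibrate_sensor).
Premise 10 is O(¬anonymize_request -> ¬calibrate_sensor); contrapositively O(calibrate_sensor -> anonymize_request). Since O(calibrate_sensor) holds, K gives O(anonymize_request).
From O(anonymize_request) and premise 9, O(anonymize_request -> quarantine_directive), we obtain O(quarantine_directive).
The contrapositive of premise 11 (O(¬obtain_consent -> ¬quarantine_directive)) is O(quarantine_directive -> obtain_consent), and O(quarantine_directive) is already established, so O(obtain_consent).
Premise 6, O(¬withhold_memo -> ¬obtain_consent), contraposes to O(obtain_consent -> withhold_memo); with O(obtain_consent) we get O(withhold_memo).
Premises 4, 5, 7 do not contribute to this derivation.
So O(withhold_memo) follows.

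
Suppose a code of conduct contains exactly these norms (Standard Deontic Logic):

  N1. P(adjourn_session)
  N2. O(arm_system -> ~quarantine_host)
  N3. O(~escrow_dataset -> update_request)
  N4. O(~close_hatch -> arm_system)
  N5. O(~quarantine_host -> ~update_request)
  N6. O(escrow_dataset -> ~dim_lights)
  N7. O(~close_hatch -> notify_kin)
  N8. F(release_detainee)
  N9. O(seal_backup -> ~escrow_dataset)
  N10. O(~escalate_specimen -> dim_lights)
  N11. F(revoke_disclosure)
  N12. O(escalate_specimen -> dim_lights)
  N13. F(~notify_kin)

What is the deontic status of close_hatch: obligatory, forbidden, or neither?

Obligatory

Premises 12 and 10 are O(escalate_specimen -> dim_lights) and O(~escalate_specimen -> dim_lights); every ideal world satisfies escalate_specimen or ~escalate_specimen, so in either case dim_lights holds — hence O(dim_lights).
Premise 6 is O(escrow_dataset -> ~dim_lights); contrapositively O(dim_lights -> ~escrow_dataset). Since O(dim_lights) holds, K gives O(~escrow_dataset).
Applying K to premise 3 (O(~escrow_dataset -> update_request)) and O(~escrow_dataset) yields O(update_request).
Premise 5, O(~quarantine_host -> ~update_request), contraposes to O(update_request -> quarantine_host); with O(update_request) we get O(quarantine_host).
Premise 2 is O(arm_system -> ~quarantine_host); contrapositively O(quarantine_host -> ~arm_system). Since O(quarantine_host) holds, K gives O(~arm_system).
The contrapositive of premise 4 (O(~close_hatch -> arm_system)) is O(~arm_system -> close_hatch), and O(~arm_system) is already established, so O(close_hatch).
Premises 1, 7, 8, 9, 11, 13 do not contribute to this derivation.
Hence close_hatch is obligatory.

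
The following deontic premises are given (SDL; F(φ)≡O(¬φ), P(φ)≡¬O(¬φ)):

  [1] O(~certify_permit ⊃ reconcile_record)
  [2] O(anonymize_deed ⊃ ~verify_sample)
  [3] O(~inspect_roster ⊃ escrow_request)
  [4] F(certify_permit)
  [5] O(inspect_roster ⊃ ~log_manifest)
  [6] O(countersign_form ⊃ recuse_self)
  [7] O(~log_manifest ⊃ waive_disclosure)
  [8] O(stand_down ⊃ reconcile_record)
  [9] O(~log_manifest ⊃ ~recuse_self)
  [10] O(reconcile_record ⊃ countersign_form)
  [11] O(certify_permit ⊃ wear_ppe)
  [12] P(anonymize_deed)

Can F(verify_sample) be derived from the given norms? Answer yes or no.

No

Premise 2 is O(anonymize_deed ⊃ ~verify_sample), but O(anonymize_deed) is not derivable from the premises (the permission P(anonymize_deed) asserts only ~O(~anonymize_deed), not O(anonymize_deed)), so it does not yield O(~verify_sample).
No other premise forces O(~verify_sample). An ideal world satisfying every premise can still have verify_sample true, so F(verify_sample) is not derivable.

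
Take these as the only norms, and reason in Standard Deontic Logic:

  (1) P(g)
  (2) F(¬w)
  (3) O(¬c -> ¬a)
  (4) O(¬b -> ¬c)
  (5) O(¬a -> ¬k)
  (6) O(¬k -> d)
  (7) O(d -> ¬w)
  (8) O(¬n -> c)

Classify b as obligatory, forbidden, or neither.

Obligatory

Premise 2 is F(¬w), i.e. O(w).
Premise 7, O(d -> ¬w), contraposes to O(w -> ¬d); with O(w) we get O(¬d).
The contrapositive of premise 6 (O(¬k -> d)) is O(¬d -> k), and O(¬d) is already established, so O(k).
The contrapositive of premise 5 (O(¬a -> ¬k)) is O(k -> a), and O(k) is already established, so O(a).
Premise 3, O(¬c -> ¬a), contraposes to O(a -> c); with O(a) we get O(c).
Premise 4 is O(¬b -> ¬c); contrapositively O(c -> b). Since O(c) holds, K gives O(b).
Premises 1, 8 do not contribute to this derivation.
Hence b is obligatory.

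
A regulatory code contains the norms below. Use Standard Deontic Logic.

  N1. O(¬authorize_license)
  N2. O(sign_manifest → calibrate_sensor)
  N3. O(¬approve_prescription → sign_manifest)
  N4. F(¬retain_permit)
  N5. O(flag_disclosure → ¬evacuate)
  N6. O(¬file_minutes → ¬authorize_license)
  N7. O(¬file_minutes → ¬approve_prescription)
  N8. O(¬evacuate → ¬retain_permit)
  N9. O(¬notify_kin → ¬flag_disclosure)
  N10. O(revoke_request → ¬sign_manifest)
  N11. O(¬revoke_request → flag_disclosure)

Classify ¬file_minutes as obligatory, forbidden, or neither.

Premise 4, F(¬retain_permit), is equivalent to O(retain_permit).
Premise 8, O(¬evacuate → ¬retain_permit), contraposes to O(retain_permit → evacuate); with O(retain_permit) we get O(evacuate).
The contrapositive of premise 5 (O(flag_disclosure → ¬evacuate)) is O(evacuate → ¬flag_disclosure), and O(evacuate) is already established, so O(¬flag_disclosure).
Premise 11 is O(¬revoke_request → flag_disclosure); contrapositively O(¬flag_disclosure → revoke_request). Since O(¬flag_disclosure) holds, K gives O(revoke_request).
From O(revoke_request) and premise 10, O(revoke_request → ¬sign_manifest), we obtain O(¬sign_manifest).
The contrapositive of premise 3 (O(¬approve_prescription → sign_manifest)) is O(¬sign_manifest → approve_prescription), and O(¬sign_manifest) is already established, so O(approve_prescription).
Premise 7 is O(¬file_minutes → ¬approve_prescription); contrapositively O(approve_prescription → file_minutes). Since O(approve_prescription) holds, K gives O(file_minutes).
Premises 1, 2, 6, 9 do not contribute to this derivation.
Thus O(file_minutes), which is F(¬file_minutes): ¬file_minutes is forbidden.

Forbidden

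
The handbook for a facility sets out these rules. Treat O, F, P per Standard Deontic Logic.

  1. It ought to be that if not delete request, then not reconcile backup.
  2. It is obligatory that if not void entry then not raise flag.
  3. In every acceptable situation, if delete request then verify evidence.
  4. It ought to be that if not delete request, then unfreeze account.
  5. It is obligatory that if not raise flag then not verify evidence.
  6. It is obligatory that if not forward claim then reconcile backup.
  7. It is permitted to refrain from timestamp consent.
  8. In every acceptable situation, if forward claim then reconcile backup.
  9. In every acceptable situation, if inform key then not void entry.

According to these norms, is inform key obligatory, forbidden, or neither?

Forbidden

By case analysis on ¬forward_claim: premise 6 gives O(¬forward_claim → reconcile_backup) and premise 8 gives O(forward_claim → reconcile_backup), so O(reconcile_backup) either way.
The contrapositive of premise 1 (O(¬delete_request → ¬reconcile_backup)) is O(reconcile_backup → delete_request), and O(reconcile_backup) is already established, so O(delete_request).
From O(delete_request) and premise 3, O(delete_request → verify_evidence), we obtain O(verify_evidence).
Premise 5 is O(¬raise_flag → ¬verify_evidence); contrapositively O(verify_evidence → raise_flag). Since O(verify_evidence) holds, K gives O(raise_flag).
The contrapositive of premise 2 (O(¬void_entry → ¬raise_flag)) is O(raise_flag → void_entry), and O(raise_flag) is already established, so O(void_entry).
The contrapositive of premise 9 (O(inform_key → ¬void_entry)) is O(void_entry → ¬inform_key), and O(void_entry) is already established, so O(¬inform_key).
Premises 4, 7 do not contribute to this derivation.
Thus O(¬inform_key), which is F(inform_key): inform_key is forbidden.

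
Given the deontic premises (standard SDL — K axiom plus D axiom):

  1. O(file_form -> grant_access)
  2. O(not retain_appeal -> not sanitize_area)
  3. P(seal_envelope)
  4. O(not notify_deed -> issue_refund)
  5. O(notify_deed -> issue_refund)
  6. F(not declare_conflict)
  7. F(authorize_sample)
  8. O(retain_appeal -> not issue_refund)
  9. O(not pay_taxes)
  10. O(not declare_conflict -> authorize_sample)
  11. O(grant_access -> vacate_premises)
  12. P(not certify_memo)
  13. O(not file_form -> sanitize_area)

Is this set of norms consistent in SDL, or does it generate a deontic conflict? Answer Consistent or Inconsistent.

Consistent

Premise 10 is O(not declare_conflict -> authorize_sample), but O(not declare_conflict) is not derivable from the premises, so it does not yield O(authorize_sample).
So O(authorize_sample) is not derivable, and the apparent clash with O(not authorize_sample) does not arise.
A world satisfying every obligation exists (e.g. authorize_sample=false, certify_memo=false, declare_conflict=true, file_form=true, grant_access=true, issue_refund=true, notify_deed=false, pay_taxes=false, retain_appeal=false, sanitize_area=false, seal_envelope=false, vacate_premises=true); no atom is both obligatory and forbidden, so the set is consistent.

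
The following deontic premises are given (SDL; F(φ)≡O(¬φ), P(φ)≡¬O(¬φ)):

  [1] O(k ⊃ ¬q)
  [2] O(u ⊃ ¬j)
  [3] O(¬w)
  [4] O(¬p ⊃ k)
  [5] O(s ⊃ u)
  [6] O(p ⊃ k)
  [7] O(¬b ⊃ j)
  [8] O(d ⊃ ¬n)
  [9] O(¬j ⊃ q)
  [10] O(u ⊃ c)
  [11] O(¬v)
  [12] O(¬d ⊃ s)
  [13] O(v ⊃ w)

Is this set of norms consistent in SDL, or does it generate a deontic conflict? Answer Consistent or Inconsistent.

Premise 13 is O(v ⊃ w), but O(v) is not derivable from the premises, so it does not yield O(w).
So O(w) is not derivable, and the apparent clash with O(¬w) does not arise.
A world satisfying every obligation exists (e.g. b=false, c=false, d=true, j=true, k=true, n=false, p=false, q=false, s=false, u=false, v=false, w=false); no atom is both obligatory and forbidden, so the set is consistent.

Consistent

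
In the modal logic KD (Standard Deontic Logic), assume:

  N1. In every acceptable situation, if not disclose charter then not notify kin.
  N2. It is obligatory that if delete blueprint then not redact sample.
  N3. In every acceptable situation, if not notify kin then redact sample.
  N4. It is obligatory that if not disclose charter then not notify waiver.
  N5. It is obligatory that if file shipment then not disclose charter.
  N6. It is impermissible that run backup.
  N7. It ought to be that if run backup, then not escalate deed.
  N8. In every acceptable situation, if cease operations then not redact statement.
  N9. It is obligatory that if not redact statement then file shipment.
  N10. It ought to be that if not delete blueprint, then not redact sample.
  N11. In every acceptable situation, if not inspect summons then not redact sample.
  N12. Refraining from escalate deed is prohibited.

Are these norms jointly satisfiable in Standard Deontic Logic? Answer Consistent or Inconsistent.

Consistent

Premise 7 is O(run_backup → ¬escalate_deed), but O(run_backup) is not derivable from the premises, so it does not yield O(¬escalate_deed).
So O(¬escalate_deed) is not derivable, and the apparent clash with O(escalate_deed) does not arise.
A world satisfying every obligation exists (e.g. cease_operations=false, delete_blueprint=false, disclose_charter=true, escalate_deed=true, file_shipment=false, inspect_summons=false, notify_kin=true, notify_waiver=false, redact_sample=false, redact_statement=true, run_backup=false); no atom is both obligatory and forbidden, so the set is consistent.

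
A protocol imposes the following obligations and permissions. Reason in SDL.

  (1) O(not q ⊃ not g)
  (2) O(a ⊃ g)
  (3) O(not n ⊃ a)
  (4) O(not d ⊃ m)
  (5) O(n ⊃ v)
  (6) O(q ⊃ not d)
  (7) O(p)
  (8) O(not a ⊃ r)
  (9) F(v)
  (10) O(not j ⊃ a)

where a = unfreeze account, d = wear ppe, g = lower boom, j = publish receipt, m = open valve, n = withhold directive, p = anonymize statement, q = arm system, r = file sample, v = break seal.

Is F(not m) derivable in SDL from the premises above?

Premise 9, F(v), is equivalent to O(not v).
The contrapositive of premise 5 (O(n ⊃ v)) is O(not v ⊃ not n), and O(not v) is already established, so O(not n).
Premise 3 is O(not n ⊃ a); since O(not n), deontic closure gives O(a).
Premise 2 is O(a ⊃ g); since O(a), deontic closure gives O(g).
Premise 1, O(not q ⊃ not g), contraposes to O(g ⊃ q); with O(g) we get O(q).
From O(q) and premise 6, O(q ⊃ not d), we obtain O(not d).
Applying K to premise 4 (O(not d ⊃ m)) and O(not d) yields O(m).
Premises 7, 8, 10 do not contribute to this derivation.
So O(m) holds, i.e. F(not m). The claim follows.

Yes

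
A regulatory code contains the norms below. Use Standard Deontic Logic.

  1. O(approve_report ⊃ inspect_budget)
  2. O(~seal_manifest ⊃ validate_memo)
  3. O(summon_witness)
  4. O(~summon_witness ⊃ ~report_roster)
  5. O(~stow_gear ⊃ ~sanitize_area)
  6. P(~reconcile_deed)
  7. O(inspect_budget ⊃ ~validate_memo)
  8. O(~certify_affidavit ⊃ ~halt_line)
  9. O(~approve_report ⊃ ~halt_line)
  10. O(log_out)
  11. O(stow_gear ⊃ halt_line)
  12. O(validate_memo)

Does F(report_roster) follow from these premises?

No

Premise 4 is O(~summon_witness ⊃ ~report_roster), but O(~summon_witness) is not derivable from the premises, so it does not yield O(~report_roster).
No other premise forces O(~report_roster). An ideal world satisfying every premise can still have report_roster true, so F(report_roster) is not derivable.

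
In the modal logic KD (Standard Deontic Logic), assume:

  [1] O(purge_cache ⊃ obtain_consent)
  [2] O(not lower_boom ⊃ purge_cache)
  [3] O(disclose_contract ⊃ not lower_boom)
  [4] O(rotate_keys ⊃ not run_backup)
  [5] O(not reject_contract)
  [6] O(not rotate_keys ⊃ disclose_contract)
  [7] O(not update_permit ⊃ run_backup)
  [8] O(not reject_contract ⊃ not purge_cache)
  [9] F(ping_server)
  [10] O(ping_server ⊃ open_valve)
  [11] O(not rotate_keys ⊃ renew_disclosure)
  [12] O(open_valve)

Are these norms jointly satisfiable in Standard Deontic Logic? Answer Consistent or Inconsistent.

Premise 10 is O(ping_server ⊃ open_valve); even if O(open_valve) held, inferring O(ping_server) would be affirming the consequent — invalid.
So O(ping_server) is not derivable, and the apparent clash with O(not ping_server) does not arise.
A world satisfying every obligation exists (e.g. disclose_contract=false, lower_boom=true, obtain_consent=false, open_valve=true, ping_server=false, purge_cache=false, reject_contract=false, renew_disclosure=false, rotate_keys=true, run_backup=false, update_permit=true); no atom is both obligatory and forbidden, so the set is consistent.

Consistent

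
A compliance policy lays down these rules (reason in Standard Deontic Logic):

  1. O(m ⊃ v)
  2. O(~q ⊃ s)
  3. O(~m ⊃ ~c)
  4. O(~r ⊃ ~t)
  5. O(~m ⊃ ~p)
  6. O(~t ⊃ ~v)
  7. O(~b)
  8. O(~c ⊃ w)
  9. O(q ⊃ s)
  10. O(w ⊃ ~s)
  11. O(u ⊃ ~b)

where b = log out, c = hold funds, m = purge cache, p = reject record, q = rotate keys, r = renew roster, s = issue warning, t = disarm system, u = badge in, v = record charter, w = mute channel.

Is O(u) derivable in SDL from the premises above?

Premise 11 is O(u ⊃ ~b); even if O(~b) held, inferring O(u) would be affirming the consequent — invalid.
No other premise forces O(u). An ideal world satisfying every premise can still have u false, so O(u) is not derivable.

No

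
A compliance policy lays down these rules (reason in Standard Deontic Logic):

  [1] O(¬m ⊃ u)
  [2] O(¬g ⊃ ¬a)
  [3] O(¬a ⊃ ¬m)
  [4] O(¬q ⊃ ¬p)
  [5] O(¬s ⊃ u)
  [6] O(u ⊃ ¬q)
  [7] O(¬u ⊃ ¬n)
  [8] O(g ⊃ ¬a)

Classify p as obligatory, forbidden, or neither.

Forbidden

Premises 2 and 8 cover both cases: O(¬g ⊃ ¬a) and O(g ⊃ ¬a). Since ¬g ∨ g is a tautology, O(¬a) follows.
With premise 3, O(¬a ⊃ ¬m), the K-axiom yields O(¬m).
Premise 1 is O(¬m ⊃ u); since O(¬m), deontic closure gives O(u).
Applying K to premise 6 (O(u ⊃ ¬q)) and O(u) yields O(¬q).
Premise 4 is O(¬q ⊃ ¬p); since O(¬q), deontic closure gives O(¬p).
Premises 5, 7 do not contribute to this derivation.
Thus O(¬p), which is F(p): p is forbidden.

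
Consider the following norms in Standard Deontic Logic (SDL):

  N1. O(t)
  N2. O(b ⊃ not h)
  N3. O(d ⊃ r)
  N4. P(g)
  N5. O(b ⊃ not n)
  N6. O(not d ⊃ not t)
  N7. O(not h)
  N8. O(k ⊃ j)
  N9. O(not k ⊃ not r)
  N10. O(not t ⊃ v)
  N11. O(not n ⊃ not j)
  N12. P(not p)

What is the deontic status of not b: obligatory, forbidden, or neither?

Premise 1 gives O(t).
Premise 6, O(not d ⊃ not t), contraposes to O(t ⊃ d); with O(t) we get O(d).
With premise 3, O(d ⊃ r), the K-axiom yields O(r).
Premise 9 is O(not k ⊃ not r); contrapositively O(r ⊃ k). Since O(r) holds, K gives O(k).
From O(k) and premise 8, O(k ⊃ j), we obtain O(j).
Premise 11, O(not n ⊃ not j), contraposes to O(j ⊃ n); with O(j) we get O(n).
Premise 5 is O(b ⊃ not n); contrapositively O(n ⊃ not b). Since O(n) holds, K gives O(not b).
Premises 2, 4, 7, 10, 12 do not contribute to this derivation.
Hence not b is obligatory.

Obligatory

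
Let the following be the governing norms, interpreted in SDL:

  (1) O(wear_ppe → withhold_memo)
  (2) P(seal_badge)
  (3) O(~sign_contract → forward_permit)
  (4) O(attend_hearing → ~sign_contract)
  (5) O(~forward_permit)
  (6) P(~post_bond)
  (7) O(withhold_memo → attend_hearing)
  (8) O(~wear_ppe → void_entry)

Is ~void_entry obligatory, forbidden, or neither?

Forbidden

Premise 5 gives O(~forward_permit).
The contrapositive of premise 3 (O(~sign_contract → forward_permit)) is O(~forward_permit → sign_contract), and O(~forward_permit) is already established, so O(sign_contract).
Premise 4, O(attend_hearing → ~sign_contract), contraposes to O(sign_contract → ~attend_hearing); with O(sign_contract) we get O(~attend_hearing).
Premise 7 is O(withhold_memo → attend_hearing); contrapositively O(~attend_hearing → ~withhold_memo). Since O(~attend_hearing) holds, K gives O(~withhold_memo).
The contrapositive of premise 1 (O(wear_ppe → withhold_memo)) is O(~withhold_memo → ~wear_ppe), and O(~withhold_memo) is already established, so O(~wear_ppe).
With premise 8, O(~wear_ppe → void_entry), the K-axiom yields O(void_entry).
Premises 2, 6 do not contribute to this derivation.
Thus O(void_entry), which is F(~void_entry): ~void_entry is forbidden.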